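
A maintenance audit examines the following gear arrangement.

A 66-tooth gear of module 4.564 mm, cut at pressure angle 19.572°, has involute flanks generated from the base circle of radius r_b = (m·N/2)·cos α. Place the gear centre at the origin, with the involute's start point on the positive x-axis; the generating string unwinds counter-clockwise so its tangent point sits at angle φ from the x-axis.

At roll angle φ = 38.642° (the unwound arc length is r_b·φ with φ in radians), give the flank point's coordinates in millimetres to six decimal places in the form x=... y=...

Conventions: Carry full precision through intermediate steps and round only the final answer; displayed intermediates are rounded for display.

single-mesh involute tooth geometry (66T wheel at module 4.564)
pitch radius r_p = m·N/2 = 4.564·66/2 = 150.612000
base radius r_b = r_p·cos α = 150.612000·cos 19.572° = 141.909830
roll angle φ = 38.642° = 0.67443013 rad
x = r_b·(cos φ + φ·sin φ) = 170.605756
y = r_b·(sin φ − φ·cos φ) = 13.861743

x=170.605756 y=13.861743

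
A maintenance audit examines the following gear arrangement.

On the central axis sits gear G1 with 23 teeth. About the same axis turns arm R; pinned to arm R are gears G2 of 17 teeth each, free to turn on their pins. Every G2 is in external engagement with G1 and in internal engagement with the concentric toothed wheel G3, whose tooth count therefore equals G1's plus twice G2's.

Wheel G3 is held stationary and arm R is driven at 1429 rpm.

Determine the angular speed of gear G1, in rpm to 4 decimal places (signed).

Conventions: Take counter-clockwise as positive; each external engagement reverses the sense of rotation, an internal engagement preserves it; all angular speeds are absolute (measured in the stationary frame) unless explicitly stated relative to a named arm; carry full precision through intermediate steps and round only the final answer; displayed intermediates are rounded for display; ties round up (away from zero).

+4970.4348 rpm

planetary set (23T centre, 17T on arm, 57T internal) — Willis relation
normalise by the input: solve with ω_arm = 1, then scale by 1429 rpm
ring teeth: 23 + 2·17 = 57
23(ω_sun−ω_arm) = −57(ω_ring−ω_arm),  ω_ring = 0, ω_arm = 1
ω_sun = 1 − (57/23)(0−1) = 80/23
scale: ω_sun = 80/23 × 1429 rpm = +4970.4348 rpm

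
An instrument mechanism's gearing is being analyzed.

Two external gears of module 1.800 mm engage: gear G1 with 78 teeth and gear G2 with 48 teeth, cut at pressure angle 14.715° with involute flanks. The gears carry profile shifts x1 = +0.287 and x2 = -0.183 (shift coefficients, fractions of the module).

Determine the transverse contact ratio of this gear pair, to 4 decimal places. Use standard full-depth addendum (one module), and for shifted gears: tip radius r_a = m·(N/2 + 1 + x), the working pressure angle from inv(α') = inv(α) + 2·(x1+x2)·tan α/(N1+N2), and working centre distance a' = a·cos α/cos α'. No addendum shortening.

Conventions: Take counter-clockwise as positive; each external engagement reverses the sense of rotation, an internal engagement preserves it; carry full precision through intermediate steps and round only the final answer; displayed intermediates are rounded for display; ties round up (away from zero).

recognized (one external pair, fixed centres): single-mesh tooth geometry, m = 1.800, N1 = 78, N2 = 48
base radii: r_b1 = 67.897530, r_b2 = 41.783096
tip radii: r_a1 = 72.516600, r_a2 = 44.670600
inv(α') = inv(14.715°) + 2·(+0.287-0.183)·tan α/(78+48) = 0.00623327  ⇒  α' = 15.06630°
a' = a·cos α / cos α' = 113.4000·cos 14.715°/cos 15.06630° = 113.585032
action lengths: √(r_a1²−r_b1²) = 25.467286, √(r_a2²−r_b2²) = 15.799855
base pitch p_b = π·m·cos α = 5.469394
CR = (25.467286 + 15.799855 − 113.585032·sin 15.06630°)/5.469394 = 2.146900
contact ratio ≈ 2.1469

2.1469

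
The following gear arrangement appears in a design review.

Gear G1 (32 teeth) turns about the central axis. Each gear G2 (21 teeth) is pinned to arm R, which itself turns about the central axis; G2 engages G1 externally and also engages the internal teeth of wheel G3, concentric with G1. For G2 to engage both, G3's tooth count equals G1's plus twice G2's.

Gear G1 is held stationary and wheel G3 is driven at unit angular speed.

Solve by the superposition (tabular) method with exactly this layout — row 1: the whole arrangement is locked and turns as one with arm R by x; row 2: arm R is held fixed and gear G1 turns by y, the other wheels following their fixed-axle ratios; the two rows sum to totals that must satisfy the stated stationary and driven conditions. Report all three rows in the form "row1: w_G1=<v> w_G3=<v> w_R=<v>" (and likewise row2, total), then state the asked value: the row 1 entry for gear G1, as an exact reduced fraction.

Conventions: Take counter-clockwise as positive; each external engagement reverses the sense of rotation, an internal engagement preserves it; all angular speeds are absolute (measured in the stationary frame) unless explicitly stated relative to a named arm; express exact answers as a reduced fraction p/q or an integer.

row1: w_G1=37/53 w_G3=37/53 w_R=37/53
row2: w_G1=-37/53 w_G3=16/53 w_R=0
total: w_G1=0 w_G3=1 w_R=37/53
asked value: 37/53

topology: planetary set — G1 32T / G2 21T / G3 74T, arm = carrier (Willis)
row 1: whole set turns with the arm by x
row 2 — arm fixed, fixed-axis ratios: sun y, ring −(32/74)·y, arm 0
boundary: total ω_sun = x + y = 0 and total ω_ring = x − (32/74)·y = 1  ⇒  y = -37/53, x = 37/53
row 2 ring = −(32/74)·(-37/53) = 16/53
totals (row 1 + row 2): sun 37/53 + (-37/53) = 0, ring 37/53 + 16/53 = 1, arm 37/53 + 0 = 37/53
asked cell (row1, sun) = 37/53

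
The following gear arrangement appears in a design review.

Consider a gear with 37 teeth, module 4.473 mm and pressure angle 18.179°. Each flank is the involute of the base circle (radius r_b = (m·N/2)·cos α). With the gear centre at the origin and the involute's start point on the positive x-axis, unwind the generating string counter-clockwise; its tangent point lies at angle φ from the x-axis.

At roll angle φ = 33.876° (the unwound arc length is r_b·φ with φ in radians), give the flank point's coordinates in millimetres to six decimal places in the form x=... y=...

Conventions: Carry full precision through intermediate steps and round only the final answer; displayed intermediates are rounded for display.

recognized (one wheel, involute flank): single-mesh tooth geometry, m = 4.473, N = 37
pitch radius r_p = m·N/2 = 4.473·37/2 = 82.750500
base radius r_b = r_p·cos α = 82.750500·cos 18.179° = 78.620130
roll angle φ = 33.876° = 0.59124774 rad
x = r_b·(cos φ + φ·sin φ) = 91.184081
y = r_b·(sin φ − φ·cos φ) = 5.229529

x=91.184081 y=5.229529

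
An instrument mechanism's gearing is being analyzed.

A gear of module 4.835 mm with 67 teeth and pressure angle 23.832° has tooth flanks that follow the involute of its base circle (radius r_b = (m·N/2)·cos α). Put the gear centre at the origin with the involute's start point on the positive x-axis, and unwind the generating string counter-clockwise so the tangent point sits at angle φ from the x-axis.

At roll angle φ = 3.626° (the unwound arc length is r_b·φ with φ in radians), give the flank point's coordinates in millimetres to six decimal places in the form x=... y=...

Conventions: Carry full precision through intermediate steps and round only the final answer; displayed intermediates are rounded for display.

x=148.458178 y=0.012513

topology: single-mesh involute geometry — m = 4.835, N = 67
pitch radius r_p = m·N/2 = 4.835·67/2 = 161.972500
base radius r_b = r_p·cos α = 161.972500·cos 23.832° = 148.161776
roll angle φ = 3.626° = 0.06328564 rad
x = r_b·(cos φ + φ·sin φ) = 148.458178
y = r_b·(sin φ − φ·cos φ) = 0.012513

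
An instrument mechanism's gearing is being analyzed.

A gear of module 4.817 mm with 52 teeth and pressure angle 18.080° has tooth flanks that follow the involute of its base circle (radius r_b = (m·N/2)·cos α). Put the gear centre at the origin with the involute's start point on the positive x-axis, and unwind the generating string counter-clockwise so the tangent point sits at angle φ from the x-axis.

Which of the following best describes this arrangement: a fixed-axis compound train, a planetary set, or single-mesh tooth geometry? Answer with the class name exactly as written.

recognized (one wheel, involute flank): single-mesh tooth geometry, m = 4.817, N = 52
classification: single-mesh tooth geometry

single-mesh tooth geometry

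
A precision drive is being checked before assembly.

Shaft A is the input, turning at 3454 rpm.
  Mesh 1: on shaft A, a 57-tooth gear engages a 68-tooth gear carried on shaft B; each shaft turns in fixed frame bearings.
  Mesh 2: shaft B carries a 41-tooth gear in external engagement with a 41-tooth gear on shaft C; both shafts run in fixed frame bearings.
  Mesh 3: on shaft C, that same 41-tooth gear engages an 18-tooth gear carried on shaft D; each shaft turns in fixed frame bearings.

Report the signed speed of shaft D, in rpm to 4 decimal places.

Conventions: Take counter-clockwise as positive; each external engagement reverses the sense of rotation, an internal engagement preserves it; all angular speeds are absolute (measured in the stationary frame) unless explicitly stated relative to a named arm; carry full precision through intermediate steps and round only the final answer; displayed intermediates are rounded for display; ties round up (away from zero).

topology: fixed-axis compound train — 3 meshes, A→D
mesh 1 [57T→68T]: ω = 3454.0000×57/68 = 2895.2647 rpm, sense flips to −
mesh 2 [41T→41T]: ω = 2895.2647×41/41 = 2895.2647 rpm, sense flips to +
mesh 3 [41T→18T]: ω = 2895.2647×41/18 = 6594.7696 rpm, sense flips to −
signed output speed = -6594.7696 rpm

-6594.7696 rpm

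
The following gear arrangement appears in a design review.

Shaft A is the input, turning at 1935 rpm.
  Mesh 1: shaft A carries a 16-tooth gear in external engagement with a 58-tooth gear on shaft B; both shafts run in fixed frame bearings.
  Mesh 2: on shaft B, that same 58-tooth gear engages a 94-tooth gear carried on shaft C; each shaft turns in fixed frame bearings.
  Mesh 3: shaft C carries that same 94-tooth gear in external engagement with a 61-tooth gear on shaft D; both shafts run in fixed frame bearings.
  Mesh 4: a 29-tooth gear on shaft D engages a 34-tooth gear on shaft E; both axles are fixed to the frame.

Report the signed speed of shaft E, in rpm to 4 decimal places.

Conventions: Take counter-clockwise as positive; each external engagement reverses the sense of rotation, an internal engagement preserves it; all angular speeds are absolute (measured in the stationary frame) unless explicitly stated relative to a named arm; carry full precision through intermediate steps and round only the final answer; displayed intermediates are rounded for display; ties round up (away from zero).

recognized (5 fixed axles, 4 meshes): fixed-axis compound train
mesh 1 [16T→58T]: ω = 1935.0000×16/58 = 533.7931 rpm, sense flips to −
mesh 2 [58T→94T]: ω = 533.7931×58/94 = 329.3617 rpm, sense flips to +
mesh 3 [94T→61T]: ω = 329.3617×94/61 = 507.5410 rpm, sense flips to −
mesh 4 [29T→34T]: ω = 507.5410×29/34 = 432.9026 rpm, sense flips to +
signed output speed = +432.9026 rpm

+432.9026 rpm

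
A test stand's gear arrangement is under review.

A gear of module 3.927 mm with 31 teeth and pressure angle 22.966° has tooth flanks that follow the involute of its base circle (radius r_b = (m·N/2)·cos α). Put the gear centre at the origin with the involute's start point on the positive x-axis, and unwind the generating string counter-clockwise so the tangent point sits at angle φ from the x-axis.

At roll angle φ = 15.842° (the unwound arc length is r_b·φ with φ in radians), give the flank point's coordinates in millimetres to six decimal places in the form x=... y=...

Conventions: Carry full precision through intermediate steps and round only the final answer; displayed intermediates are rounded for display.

recognized (one wheel, involute flank): single-mesh tooth geometry, m = 3.927, N = 31
pitch radius r_p = m·N/2 = 3.927·31/2 = 60.868500
base radius r_b = r_p·cos α = 60.868500·cos 22.966° = 56.043853
roll angle φ = 15.842° = 0.27649506 rad
x = r_b·(cos φ + φ·sin φ) = 58.145346
y = r_b·(sin φ − φ·cos φ) = 0.391873

x=58.145346 y=0.391873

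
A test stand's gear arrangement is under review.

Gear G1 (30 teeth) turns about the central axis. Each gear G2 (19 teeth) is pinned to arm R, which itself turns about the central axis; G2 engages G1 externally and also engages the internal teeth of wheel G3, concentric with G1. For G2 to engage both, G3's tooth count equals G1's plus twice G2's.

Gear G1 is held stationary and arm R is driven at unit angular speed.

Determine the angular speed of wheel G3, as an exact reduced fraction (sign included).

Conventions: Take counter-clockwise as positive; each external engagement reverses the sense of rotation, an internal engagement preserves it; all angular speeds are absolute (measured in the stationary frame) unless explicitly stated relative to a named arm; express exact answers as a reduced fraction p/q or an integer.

49/34

recognized (axles ride arm R): planetary set, 30/19/68 teeth
ring teeth: 30 + 2·19 = 68
30(ω_sun−ω_arm) = −68(ω_ring−ω_arm),  ω_sun = 0, ω_arm = 1
ω_ring = 1 − (30/68)(0−1) = 49/34
exact speed ratio = 49/34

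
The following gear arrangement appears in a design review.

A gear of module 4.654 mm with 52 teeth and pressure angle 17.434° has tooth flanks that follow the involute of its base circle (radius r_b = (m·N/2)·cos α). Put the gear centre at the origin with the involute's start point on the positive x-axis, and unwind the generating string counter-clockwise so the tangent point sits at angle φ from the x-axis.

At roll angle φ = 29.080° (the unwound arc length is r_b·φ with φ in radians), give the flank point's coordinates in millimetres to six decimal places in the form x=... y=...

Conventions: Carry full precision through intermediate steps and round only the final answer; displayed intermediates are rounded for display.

x=129.370731 y=4.902774

single-mesh involute tooth geometry (52T wheel at module 4.654)
pitch radius r_p = m·N/2 = 4.654·52/2 = 121.004000
base radius r_b = r_p·cos α = 121.004000·cos 17.434° = 115.445404
roll angle φ = 29.080° = 0.50754175 rad
x = r_b·(cos φ + φ·sin φ) = 129.370731
y = r_b·(sin φ − φ·cos φ) = 4.902774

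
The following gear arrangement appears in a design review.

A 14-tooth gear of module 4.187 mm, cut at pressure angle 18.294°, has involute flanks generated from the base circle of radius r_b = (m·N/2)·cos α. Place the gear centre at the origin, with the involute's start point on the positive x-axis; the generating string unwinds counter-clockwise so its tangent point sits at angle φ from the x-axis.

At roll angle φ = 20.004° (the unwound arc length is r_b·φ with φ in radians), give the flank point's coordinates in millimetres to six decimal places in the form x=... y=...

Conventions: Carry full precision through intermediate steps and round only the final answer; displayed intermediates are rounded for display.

single-mesh involute tooth geometry (14T wheel at module 4.187)
pitch radius r_p = m·N/2 = 4.187·14/2 = 29.309000
base radius r_b = r_p·cos α = 29.309000·cos 18.294° = 27.827675
roll angle φ = 20.004° = 0.34913566 rad
x = r_b·(cos φ + φ·sin φ) = 29.472376
y = r_b·(sin φ − φ·cos φ) = 0.389974

x=29.472376 y=0.389974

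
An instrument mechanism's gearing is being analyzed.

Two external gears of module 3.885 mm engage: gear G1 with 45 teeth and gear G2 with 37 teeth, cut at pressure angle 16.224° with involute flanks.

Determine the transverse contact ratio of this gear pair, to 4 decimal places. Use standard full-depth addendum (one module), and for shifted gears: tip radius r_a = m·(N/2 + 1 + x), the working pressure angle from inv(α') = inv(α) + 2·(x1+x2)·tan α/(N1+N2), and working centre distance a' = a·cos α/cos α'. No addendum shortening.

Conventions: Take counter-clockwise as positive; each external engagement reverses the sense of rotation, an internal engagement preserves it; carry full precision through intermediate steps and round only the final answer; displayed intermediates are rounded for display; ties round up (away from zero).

recognized (one external pair, fixed centres): single-mesh tooth geometry, m = 3.885, N1 = 45, N2 = 37
base radii: r_b1 = 83.931449, r_b2 = 69.010303
tip radii: r_a1 = 91.297500, r_a2 = 75.757500
no profile shift: α' = α, a' = a
action lengths: √(r_a1²−r_b1²) = 35.926945, √(r_a2²−r_b2²) = 31.253431
base pitch p_b = π·m·cos α = 11.719041
CR = (35.926945 + 31.253431 − 159.285000·sin 16.22400°)/11.719041 = 1.935074
contact ratio ≈ 1.9351

1.9351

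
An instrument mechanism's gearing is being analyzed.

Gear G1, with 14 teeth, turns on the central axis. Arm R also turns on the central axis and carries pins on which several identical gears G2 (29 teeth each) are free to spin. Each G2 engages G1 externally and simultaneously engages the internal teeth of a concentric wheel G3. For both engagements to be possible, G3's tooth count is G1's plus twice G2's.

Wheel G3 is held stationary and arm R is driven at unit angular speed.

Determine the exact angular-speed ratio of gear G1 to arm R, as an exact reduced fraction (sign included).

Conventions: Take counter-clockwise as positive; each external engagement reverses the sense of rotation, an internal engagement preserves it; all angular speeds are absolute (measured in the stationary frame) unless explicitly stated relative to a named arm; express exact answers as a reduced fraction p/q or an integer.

planetary set (14T centre, 29T on arm, 72T internal) — Willis relation
ring teeth: 14 + 2·29 = 72
14(ω_sun−ω_arm) = −72(ω_ring−ω_arm),  ω_ring = 0, ω_arm = 1
ω_sun = 1 − (72/14)(0−1) = 43/7
ω_out/ω_in = 43/7

43/7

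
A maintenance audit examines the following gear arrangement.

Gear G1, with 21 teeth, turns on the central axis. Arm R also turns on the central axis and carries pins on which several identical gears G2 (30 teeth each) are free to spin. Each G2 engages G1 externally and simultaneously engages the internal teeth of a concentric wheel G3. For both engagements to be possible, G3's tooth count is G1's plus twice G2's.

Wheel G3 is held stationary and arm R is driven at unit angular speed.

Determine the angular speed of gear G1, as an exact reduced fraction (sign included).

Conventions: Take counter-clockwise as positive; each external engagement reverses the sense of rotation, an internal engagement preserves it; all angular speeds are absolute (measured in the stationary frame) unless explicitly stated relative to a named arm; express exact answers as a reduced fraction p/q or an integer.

recognized (axles ride arm R): planetary set, 21/30/81 teeth
ring teeth: 21 + 2·30 = 81
21(ω_sun−ω_arm) = −81(ω_ring−ω_arm),  ω_ring = 0, ω_arm = 1
ω_sun = 1 − (81/21)(0−1) = 34/7
exact speed ratio = 34/7

34/7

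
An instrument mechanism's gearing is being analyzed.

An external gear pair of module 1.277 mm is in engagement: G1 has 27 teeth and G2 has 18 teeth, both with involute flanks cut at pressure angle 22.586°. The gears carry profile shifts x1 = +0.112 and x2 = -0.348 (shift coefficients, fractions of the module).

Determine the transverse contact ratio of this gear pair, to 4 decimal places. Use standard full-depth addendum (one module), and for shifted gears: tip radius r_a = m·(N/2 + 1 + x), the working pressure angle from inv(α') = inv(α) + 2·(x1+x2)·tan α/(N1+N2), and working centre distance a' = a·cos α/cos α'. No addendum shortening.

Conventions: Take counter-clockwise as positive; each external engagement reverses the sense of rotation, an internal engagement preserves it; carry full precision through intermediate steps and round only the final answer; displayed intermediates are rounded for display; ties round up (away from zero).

topology: single-mesh involute geometry — m = 1.277, 27T/18T pair
base radii: r_b1 = 15.917301, r_b2 = 10.611534
tip radii: r_a1 = 18.659524, r_a2 = 12.325604
inv(α') = inv(22.586°) + 2·(+0.112-0.348)·tan α/(27+18) = 0.01741001  ⇒  α' = 21.02529°
a' = a·cos α / cos α' = 28.7325·cos 22.586°/cos 21.02529° = 28.421046
action lengths: √(r_a1²−r_b1²) = 9.737421, √(r_a2²−r_b2²) = 6.270236
base pitch p_b = π·m·cos α = 3.704124
CR = (9.737421 + 6.270236 − 28.421046·sin 21.02529°)/3.704124 = 1.568726
contact ratio ≈ 1.5687

1.5687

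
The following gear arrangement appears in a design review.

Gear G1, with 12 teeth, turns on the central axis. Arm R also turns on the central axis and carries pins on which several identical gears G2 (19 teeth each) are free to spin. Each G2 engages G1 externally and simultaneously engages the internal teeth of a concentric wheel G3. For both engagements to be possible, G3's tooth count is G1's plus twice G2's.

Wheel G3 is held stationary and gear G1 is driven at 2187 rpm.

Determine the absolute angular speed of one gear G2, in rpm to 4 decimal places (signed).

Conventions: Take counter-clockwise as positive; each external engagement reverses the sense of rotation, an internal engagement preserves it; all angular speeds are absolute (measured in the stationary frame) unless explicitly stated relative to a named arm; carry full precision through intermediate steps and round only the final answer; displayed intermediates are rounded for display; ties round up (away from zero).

-690.6316 rpm

topology: planetary set — G1 12T / G2 19T / G3 50T, arm = carrier (Willis)
normalise by the input: solve with ω_sun = 1, then scale by 2187 rpm
ring teeth: 12 + 2·19 = 50
12(ω_sun−ω_arm) = −50(ω_ring−ω_arm),  ω_ring = 0, ω_sun = 1
12(1−ω_arm) = −50(0−ω_arm)  ⇒  62·ω_arm = 12  ⇒  ω_arm = 6/31
sun–planet mesh: 12·(1−6/31) = −19·(ω_p−ω_arm)  ⇒  ω_p−ω_arm = -300/589
ω_p = 6/31 − 300/589 = -6/19
scale: ω_p = -6/19 × 2187 rpm = -690.6316 rpm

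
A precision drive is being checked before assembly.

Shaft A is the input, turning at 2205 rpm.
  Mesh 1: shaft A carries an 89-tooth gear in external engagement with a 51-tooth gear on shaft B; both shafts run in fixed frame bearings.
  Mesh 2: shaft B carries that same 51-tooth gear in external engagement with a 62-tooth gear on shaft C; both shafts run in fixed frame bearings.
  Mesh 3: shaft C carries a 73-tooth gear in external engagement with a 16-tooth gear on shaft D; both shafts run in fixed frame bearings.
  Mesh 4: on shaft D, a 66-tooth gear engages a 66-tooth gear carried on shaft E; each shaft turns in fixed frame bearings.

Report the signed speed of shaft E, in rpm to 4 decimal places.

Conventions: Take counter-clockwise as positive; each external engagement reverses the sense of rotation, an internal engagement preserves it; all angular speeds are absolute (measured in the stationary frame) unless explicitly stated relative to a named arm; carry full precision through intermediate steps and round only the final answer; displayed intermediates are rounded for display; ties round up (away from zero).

+14441.4163 rpm

4-mesh fixed-axis compound train (all bearings frame-fixed)
mesh 1 [89T→51T]: ω = 2205.0000×89/51 = 3847.9412 rpm, sense flips to −
mesh 2 [51T→62T]: ω = 3847.9412×51/62 = 3165.2419 rpm, sense flips to +
mesh 3 [73T→16T]: ω = 3165.2419×73/16 = 14441.4163 rpm, sense flips to −
mesh 4 [66T→66T]: ω = 14441.4163×66/66 = 14441.4163 rpm, sense flips to +
signed output speed = +14441.4163 rpm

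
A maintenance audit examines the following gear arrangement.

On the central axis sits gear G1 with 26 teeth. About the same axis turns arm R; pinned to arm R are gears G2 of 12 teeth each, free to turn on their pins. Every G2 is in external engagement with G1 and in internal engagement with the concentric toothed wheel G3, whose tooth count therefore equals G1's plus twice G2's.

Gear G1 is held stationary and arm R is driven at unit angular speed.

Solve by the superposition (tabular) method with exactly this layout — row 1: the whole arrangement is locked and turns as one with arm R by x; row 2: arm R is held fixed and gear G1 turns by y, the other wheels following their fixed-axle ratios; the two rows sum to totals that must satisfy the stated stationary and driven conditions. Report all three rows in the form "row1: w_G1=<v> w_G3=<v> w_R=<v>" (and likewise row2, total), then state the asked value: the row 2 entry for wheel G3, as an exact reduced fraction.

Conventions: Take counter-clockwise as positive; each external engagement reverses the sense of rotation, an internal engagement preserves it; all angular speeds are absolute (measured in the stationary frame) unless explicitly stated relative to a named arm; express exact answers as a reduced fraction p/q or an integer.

row1: w_G1=1 w_G3=1 w_R=1
row2: w_G1=-1 w_G3=13/25 w_R=0
total: w_G1=0 w_G3=38/25 w_R=1
asked value: 13/25

recognized (axles ride arm R): planetary set, 26/12/50 teeth
superposition row 1 [locked train]: every member turns x
superposition row 2 [arm held]: sun y, ring −(26/50)·y, arm 0
boundary: total ω_sun = x + y = 0 and total ω_arm = x = 1  ⇒  y = -1, x = 1
row 2 ring = −(26/50)·(-1) = 13/25
totals (row 1 + row 2): sun 1 + (-1) = 0, ring 1 + 13/25 = 38/25, arm 1 + 0 = 1
asked cell (row2, ring) = 13/25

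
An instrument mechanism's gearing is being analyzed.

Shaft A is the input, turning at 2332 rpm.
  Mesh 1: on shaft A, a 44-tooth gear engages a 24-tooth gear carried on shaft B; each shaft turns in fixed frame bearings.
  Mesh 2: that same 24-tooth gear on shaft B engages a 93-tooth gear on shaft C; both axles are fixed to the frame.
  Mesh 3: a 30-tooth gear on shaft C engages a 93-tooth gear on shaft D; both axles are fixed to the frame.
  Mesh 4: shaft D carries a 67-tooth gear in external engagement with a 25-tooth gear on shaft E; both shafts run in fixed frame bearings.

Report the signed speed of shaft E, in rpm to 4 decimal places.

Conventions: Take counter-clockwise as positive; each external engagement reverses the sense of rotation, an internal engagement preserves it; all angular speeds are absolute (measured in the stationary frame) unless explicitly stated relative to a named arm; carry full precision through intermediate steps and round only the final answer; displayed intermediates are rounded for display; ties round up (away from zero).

+953.8309 rpm

class = fixed-axis compound train [4 meshes; 4 ratios multiply, 4 sense flips]
mesh 1 [44T→24T]: ω = 2332.0000×44/24 = 4275.3333 rpm, sense flips to −
mesh 2 [24T→93T]: ω = 4275.3333×24/93 = 1103.3118 rpm, sense flips to +
mesh 3 [30T→93T]: ω = 1103.3118×30/93 = 355.9070 rpm, sense flips to −
mesh 4 [67T→25T]: ω = 355.9070×67/25 = 953.8309 rpm, sense flips to +
signed output speed = +953.8309 rpm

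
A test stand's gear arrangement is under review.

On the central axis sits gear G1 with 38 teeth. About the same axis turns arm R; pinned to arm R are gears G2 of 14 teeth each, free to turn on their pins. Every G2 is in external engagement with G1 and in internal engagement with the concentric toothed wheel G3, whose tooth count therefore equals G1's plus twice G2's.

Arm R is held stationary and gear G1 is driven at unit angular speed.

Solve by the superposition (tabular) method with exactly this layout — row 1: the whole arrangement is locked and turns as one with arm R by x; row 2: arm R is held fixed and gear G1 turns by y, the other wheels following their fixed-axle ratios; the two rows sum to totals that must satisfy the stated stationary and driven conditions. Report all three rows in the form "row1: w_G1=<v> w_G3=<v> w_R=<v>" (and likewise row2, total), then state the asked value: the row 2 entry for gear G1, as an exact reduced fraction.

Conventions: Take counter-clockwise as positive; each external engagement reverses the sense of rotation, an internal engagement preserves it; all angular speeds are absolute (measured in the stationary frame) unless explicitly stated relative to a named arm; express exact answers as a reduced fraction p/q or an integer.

row1: w_G1=0 w_G3=0 w_R=0
row2: w_G1=1 w_G3=-19/33 w_R=0
total: w_G1=1 w_G3=-19/33 w_R=0
asked value: 1

topology: planetary set — G1 38T / G2 14T / G3 66T, arm = carrier (Willis)
row 1 — lock + rotate with arm: ω_sun = ω_ring = ω_arm = x
row 2 — arm fixed, fixed-axis ratios: sun y, ring −(38/66)·y, arm 0
boundary: total ω_arm = x = 0 and total ω_sun = x + y = 1  ⇒  y = 1, x = 0
row 2 ring = −(38/66)·1 = -19/33
totals (row 1 + row 2): sun 0 + 1 = 1, ring 0 + (-19/33) = -19/33, arm 0 + 0 = 0
asked cell (row2, sun) = 1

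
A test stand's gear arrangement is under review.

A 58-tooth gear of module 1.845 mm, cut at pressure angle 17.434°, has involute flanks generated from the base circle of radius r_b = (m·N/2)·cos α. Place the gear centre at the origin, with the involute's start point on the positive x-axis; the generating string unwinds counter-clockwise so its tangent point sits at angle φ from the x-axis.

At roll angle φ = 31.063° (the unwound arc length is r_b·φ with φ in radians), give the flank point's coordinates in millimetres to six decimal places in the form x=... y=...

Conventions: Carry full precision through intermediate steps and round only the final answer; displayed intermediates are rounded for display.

x=58.006891 y=2.632650

recognized (one wheel, involute flank): single-mesh tooth geometry, m = 1.845, N = 58
pitch radius r_p = m·N/2 = 1.845·58/2 = 53.505000
base radius r_b = r_p·cos α = 53.505000·cos 17.434° = 51.047125
roll angle φ = 31.063° = 0.54215163 rad
x = r_b·(cos φ + φ·sin φ) = 58.006891
y = r_b·(sin φ − φ·cos φ) = 2.632650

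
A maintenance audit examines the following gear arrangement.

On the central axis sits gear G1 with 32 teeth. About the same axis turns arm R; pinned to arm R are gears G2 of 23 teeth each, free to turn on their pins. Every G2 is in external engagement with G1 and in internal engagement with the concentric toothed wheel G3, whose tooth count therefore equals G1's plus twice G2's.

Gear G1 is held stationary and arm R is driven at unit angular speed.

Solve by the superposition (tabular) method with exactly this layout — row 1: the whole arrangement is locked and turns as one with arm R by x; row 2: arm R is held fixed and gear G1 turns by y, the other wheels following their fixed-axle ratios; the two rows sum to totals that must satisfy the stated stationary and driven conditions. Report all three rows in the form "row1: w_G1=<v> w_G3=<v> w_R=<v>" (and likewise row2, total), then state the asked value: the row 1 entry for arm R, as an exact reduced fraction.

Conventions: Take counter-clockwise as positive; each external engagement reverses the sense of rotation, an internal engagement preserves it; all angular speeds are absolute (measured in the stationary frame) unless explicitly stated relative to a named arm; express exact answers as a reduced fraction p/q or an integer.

row1: w_G1=1 w_G3=1 w_R=1
row2: w_G1=-1 w_G3=16/39 w_R=0
total: w_G1=0 w_G3=55/39 w_R=1
asked value: 1

topology: planetary set — G1 32T / G2 23T / G3 78T, arm = carrier (Willis)
superposition row 1 [locked train]: every member turns x
superposition row 2 [arm held]: sun y, ring −(32/78)·y, arm 0
boundary: total ω_sun = x + y = 0 and total ω_arm = x = 1  ⇒  y = -1, x = 1
row 2 ring = −(32/78)·(-1) = 16/39
totals (row 1 + row 2): sun 1 + (-1) = 0, ring 1 + 16/39 = 55/39, arm 1 + 0 = 1
asked cell (row1, arm) = 1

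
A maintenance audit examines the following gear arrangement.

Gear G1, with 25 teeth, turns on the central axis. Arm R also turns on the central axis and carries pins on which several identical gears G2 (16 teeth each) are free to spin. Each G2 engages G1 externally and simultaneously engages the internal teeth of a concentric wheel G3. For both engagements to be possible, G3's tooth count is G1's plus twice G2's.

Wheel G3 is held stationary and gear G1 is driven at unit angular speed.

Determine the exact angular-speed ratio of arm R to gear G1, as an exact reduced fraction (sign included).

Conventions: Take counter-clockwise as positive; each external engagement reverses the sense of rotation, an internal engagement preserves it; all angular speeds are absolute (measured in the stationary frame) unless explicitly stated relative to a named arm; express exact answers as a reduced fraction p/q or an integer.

topology: planetary set — G1 25T / G2 16T / G3 57T, arm = carrier (Willis)
ring teeth: 25 + 2·16 = 57
25(ω_sun−ω_arm) = −57(ω_ring−ω_arm),  ω_ring = 0, ω_sun = 1
25(1−ω_arm) = −57(0−ω_arm)  ⇒  82·ω_arm = 25  ⇒  ω_arm = 25/82
ω_out/ω_in = 25/82

25/82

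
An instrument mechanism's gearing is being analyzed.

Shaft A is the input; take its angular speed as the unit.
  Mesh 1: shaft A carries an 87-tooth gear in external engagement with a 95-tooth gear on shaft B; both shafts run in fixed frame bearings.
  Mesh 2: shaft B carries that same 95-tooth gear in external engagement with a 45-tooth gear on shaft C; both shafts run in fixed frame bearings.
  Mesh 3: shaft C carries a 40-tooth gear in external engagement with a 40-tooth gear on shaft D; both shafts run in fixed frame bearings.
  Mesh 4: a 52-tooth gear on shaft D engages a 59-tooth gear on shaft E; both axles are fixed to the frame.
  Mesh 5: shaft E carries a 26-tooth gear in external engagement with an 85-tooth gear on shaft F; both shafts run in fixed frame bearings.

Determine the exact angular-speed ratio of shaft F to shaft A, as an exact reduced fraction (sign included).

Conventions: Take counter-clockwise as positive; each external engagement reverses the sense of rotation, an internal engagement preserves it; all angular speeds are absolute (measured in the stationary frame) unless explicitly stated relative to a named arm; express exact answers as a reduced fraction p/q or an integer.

class = fixed-axis compound train [5 meshes; 5 ratios multiply, 5 sense flips]
mesh 1 [87T→95T]: running ratio 87/95, sense −
mesh 2 [95T→45T]: running ratio 29/15, sense +
mesh 3 [40T→40T]: running ratio 29/15, sense −
mesh 4 [52T→59T]: running ratio 1508/885, sense +
mesh 5 [26T→85T]: running ratio 39208/75225, sense −
ω_out/ω_in = -39208/75225

-39208/75225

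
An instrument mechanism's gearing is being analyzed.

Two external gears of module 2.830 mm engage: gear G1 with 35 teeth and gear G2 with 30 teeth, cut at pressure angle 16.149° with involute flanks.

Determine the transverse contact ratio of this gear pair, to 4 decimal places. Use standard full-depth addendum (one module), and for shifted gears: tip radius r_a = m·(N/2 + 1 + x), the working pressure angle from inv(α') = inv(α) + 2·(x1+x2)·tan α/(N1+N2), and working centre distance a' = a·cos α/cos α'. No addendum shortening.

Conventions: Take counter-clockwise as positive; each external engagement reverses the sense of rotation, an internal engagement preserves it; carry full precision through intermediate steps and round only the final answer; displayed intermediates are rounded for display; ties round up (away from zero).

topology: single-mesh involute geometry — m = 2.830, 35T/30T pair
base radii: r_b1 = 47.570825, r_b2 = 40.774993
tip radii: r_a1 = 52.355000, r_a2 = 45.280000
no profile shift: α' = α, a' = a
action lengths: √(r_a1²−r_b1²) = 21.864644, √(r_a2²−r_b2²) = 19.689550
base pitch p_b = π·m·cos α = 8.539894
CR = (21.864644 + 19.689550 − 91.975000·sin 16.14900°)/8.539894 = 1.870353
contact ratio ≈ 1.8704

1.8704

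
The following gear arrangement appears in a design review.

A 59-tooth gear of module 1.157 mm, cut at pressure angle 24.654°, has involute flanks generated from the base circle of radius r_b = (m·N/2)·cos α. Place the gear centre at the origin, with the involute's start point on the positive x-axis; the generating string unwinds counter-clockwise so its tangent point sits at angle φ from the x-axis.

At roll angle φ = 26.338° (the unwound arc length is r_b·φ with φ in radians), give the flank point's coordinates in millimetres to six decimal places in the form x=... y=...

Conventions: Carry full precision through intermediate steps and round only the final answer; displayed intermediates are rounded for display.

recognized (one wheel, involute flank): single-mesh tooth geometry, m = 1.157, N = 59
pitch radius r_p = m·N/2 = 1.157·59/2 = 34.131500
base radius r_b = r_p·cos α = 34.131500·cos 24.654° = 31.020187
roll angle φ = 26.338° = 0.45968482 rad
x = r_b·(cos φ + φ·sin φ) = 34.126510
y = r_b·(sin φ − φ·cos φ) = 0.983329

x=34.126510 y=0.983329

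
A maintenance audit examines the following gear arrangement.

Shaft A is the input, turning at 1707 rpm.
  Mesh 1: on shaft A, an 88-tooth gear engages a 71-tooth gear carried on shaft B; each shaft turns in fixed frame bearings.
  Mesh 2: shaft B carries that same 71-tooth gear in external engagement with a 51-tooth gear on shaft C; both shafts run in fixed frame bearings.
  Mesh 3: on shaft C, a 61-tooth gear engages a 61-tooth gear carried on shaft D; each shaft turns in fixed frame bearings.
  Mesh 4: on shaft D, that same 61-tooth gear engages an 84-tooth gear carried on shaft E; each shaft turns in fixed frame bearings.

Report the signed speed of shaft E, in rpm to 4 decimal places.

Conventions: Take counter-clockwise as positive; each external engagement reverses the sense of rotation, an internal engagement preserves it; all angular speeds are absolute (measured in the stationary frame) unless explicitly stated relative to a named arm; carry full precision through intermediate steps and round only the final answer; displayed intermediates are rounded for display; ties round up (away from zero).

class = fixed-axis compound train [4 meshes; 4 ratios multiply, 4 sense flips]
mesh 1 [88T→71T]: ω = 1707.0000×88/71 = 2115.7183 rpm, sense flips to −
mesh 2 [71T→51T]: ω = 2115.7183×71/51 = 2945.4118 rpm, sense flips to +
mesh 3 [61T→61T]: ω = 2945.4118×61/61 = 2945.4118 rpm, sense flips to −
mesh 4 [61T→84T]: ω = 2945.4118×61/84 = 2138.9300 rpm, sense flips to +
signed output speed = +2138.9300 rpm

+2138.9300 rpm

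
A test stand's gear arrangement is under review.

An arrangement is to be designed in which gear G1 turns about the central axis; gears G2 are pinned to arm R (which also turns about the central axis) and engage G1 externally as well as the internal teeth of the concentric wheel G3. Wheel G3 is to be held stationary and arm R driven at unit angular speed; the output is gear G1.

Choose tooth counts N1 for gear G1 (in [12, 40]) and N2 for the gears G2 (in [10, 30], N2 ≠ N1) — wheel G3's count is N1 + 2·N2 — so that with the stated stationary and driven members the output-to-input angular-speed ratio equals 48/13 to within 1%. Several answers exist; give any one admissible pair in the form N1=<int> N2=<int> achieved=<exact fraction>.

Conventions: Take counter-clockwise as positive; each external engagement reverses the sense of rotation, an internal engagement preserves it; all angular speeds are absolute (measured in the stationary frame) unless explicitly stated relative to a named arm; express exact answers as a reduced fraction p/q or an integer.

N1=13 N2=11 achieved=48/13

planetary set to be sized for 48/13 (Willis relation)
Willis with ω_ring = 0: ω_sun/ω_arm = (N1+N3)/N1; set equal to 48/13  ⇒  N3/N1 = 48/13 − 1 = 35/13
N3 = N1 + 2·N2  ⇒  N2/N1 = (N3/N1 − 1)/2 = (35/13 − 1)/2 = 11/13
smallest multiple with N1 ≥ 12 and N2 ≥ 10: k = 1  ⇒  N1 = 1·13 = 13, N2 = 1·11 = 11 (N1 ≤ 40, N2 ≤ 30, N2 ≠ N1 ✓), N3 = 13 + 2·11 = 35
check: (N1+N3)/N1 with N1 = 13, N3 = 35 gives 48/13; |achieved − target| = 0 ≤ 12/325 ✓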